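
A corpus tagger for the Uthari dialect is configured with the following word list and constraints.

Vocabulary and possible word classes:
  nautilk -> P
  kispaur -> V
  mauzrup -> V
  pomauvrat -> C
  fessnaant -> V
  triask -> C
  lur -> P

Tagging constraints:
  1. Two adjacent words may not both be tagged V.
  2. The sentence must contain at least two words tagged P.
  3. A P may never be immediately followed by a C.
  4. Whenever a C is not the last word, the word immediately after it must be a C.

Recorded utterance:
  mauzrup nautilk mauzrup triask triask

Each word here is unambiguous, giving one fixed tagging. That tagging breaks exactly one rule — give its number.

Fixed tagging: V P V C C.
Applying the rules: R1 ✓, R2 ✗, R3 ✓, R4 ✓.
Only rule 2 fails.

2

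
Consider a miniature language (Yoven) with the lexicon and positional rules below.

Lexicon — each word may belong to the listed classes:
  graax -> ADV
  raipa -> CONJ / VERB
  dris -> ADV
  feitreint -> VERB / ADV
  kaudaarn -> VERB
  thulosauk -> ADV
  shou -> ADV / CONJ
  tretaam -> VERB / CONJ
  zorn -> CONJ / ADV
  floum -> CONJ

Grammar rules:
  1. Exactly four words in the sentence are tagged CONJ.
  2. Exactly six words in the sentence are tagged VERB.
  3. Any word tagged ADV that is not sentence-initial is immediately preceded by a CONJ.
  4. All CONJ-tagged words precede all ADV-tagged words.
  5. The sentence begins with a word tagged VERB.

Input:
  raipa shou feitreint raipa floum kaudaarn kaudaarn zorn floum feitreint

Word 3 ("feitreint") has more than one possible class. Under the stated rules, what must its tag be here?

Candidates per position — 1:raipa {CONJ,VERB}; 2:shou {ADV,CONJ}; 3:feitreint {VERB,ADV}; 4:raipa {CONJ,VERB}; 5:floum {CONJ}; 6:kaudaarn {VERB}; 7:kaudaarn {VERB}; 8:zorn {CONJ,ADV}; 9:floum {CONJ}; 10:feitreint {VERB,ADV}.
If word 1 were CONJ, no tagging could satisfy rule 2; so word 1 is VERB.
If word 2 were ADV, no tagging could satisfy rule 3; so word 2 is CONJ.
If word 3 were ADV, no tagging could satisfy rule 2; so word 3 is VERB.
If word 4 were CONJ, no tagging could satisfy rule 2; so word 4 is VERB.
If word 8 were ADV, no tagging could satisfy rule 1; so word 8 is CONJ.
If word 10 were ADV, no tagging could satisfy rule 2; so word 10 is VERB.
So the tagging must be: VERB CONJ VERB VERB CONJ VERB VERB CONJ CONJ VERB.
Check: rule 1 satisfied; rule 2 satisfied; rule 3 satisfied; rule 4 satisfied; rule 5 satisfied.

VERB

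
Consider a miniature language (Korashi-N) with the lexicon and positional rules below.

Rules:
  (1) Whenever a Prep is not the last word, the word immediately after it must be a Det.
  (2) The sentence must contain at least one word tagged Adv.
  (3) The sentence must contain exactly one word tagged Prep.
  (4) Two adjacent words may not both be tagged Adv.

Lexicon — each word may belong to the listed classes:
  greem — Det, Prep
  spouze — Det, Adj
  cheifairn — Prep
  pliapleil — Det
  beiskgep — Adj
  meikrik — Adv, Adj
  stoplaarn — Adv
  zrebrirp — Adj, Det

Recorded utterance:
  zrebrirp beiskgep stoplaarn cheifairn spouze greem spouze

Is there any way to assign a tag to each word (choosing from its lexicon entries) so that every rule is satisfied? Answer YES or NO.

YES

Candidates per position — 1:zrebrirp {Adj,Det}; 2:beiskgep {Adj}; 3:stoplaarn {Adv}; 4:cheifairn {Prep}; 5:spouze {Det,Adj}; 6:greem {Det,Prep}; 7:spouze {Det,Adj}.
One satisfying assignment: Det Adj Adv Prep Det Det Det.
Verifying each rule — rule 1 holds; rule 2 holds; rule 3 holds; rule 4 holds.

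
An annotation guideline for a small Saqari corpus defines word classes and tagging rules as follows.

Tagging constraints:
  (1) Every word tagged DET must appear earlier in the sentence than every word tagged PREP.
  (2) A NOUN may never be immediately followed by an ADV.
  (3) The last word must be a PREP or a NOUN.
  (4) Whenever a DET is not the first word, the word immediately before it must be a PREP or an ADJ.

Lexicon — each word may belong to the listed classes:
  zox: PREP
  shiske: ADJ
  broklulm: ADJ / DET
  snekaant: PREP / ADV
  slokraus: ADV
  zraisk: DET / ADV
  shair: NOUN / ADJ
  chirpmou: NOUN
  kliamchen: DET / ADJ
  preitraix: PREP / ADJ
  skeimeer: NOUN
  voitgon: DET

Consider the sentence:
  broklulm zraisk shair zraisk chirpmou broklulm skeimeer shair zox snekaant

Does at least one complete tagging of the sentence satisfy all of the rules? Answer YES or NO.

YES

Candidates per position — 1:broklulm {ADJ,DET}; 2:zraisk {DET,ADV}; 3:shair {NOUN,ADJ}; 4:zraisk {DET,ADV}; 5:chirpmou {NOUN}; 6:broklulm {ADJ,DET}; 7:skeimeer {NOUN}; 8:shair {NOUN,ADJ}; 9:zox {PREP}; 10:snekaant {PREP,ADV}.
One satisfying assignment: ADJ ADV ADJ ADV NOUN ADJ NOUN ADJ PREP PREP.
Verifying each rule — rule 1 satisfied; rule 2 satisfied; rule 3 satisfied; rule 4 satisfied.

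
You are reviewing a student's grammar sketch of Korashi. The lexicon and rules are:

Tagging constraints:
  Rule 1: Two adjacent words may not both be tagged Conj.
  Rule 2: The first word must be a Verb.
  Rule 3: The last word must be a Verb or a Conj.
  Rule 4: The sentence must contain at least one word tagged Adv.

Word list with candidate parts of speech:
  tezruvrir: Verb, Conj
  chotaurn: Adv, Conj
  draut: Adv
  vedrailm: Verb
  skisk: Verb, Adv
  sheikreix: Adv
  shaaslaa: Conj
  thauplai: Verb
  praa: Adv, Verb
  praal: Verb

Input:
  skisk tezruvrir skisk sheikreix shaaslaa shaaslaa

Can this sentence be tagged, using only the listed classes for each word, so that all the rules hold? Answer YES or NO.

Candidates per position — 1:skisk {Verb,Adv}; 2:tezruvrir {Verb,Conj}; 3:skisk {Verb,Adv}; 4:sheikreix {Adv}; 5:shaaslaa {Conj}; 6:shaaslaa {Conj}.
Rule 1 cannot be satisfied by any choice of tags from the lexicon.
So there is no consistent tagging.

NO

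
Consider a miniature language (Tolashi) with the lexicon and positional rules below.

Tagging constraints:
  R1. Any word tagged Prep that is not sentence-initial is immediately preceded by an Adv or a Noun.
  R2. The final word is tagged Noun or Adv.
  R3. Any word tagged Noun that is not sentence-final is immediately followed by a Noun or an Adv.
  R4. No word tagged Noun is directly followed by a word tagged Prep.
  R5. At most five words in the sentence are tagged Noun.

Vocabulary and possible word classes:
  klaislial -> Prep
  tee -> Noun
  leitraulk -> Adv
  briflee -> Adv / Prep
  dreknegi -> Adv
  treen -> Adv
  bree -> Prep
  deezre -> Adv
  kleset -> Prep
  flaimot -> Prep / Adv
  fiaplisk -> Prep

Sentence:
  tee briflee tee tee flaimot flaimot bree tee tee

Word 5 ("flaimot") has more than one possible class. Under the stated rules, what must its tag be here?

Candidates per position — 1:tee {Noun}; 2:briflee {Adv,Prep}; 3:tee {Noun}; 4:tee {Noun}; 5:flaimot {Prep,Adv}; 6:flaimot {Prep,Adv}; 7:bree {Prep}; 8:tee {Noun}; 9:tee {Noun}.
Word 2 cannot be Prep — rule 3 would then fail for every completion. It is Adv.
Word 5 cannot be Prep — rule 3 would then fail for every completion. It is Adv.
Word 6 cannot be Prep — rule 1 would then fail for every completion. It is Adv.
The unique satisfying tagging is: Noun Adv Noun Noun Adv Adv Prep Noun Noun.
Check: rule 1 ✓; rule 2 ✓; rule 3 ✓; rule 4 ✓; rule 5 ✓.

Adv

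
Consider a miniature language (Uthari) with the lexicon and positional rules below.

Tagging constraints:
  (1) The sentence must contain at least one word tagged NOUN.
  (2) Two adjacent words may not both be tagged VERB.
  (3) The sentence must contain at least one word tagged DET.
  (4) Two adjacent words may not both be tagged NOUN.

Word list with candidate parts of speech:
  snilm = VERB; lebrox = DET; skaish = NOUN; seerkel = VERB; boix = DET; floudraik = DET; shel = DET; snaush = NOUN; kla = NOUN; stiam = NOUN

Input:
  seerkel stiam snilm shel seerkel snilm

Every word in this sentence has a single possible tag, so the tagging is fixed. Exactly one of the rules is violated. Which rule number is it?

2

Fixed tagging: VERB NOUN VERB DET VERB VERB.
Rule check: R1 holds, R2 violated, R3 holds, R4 holds.
Only rule 2 fails.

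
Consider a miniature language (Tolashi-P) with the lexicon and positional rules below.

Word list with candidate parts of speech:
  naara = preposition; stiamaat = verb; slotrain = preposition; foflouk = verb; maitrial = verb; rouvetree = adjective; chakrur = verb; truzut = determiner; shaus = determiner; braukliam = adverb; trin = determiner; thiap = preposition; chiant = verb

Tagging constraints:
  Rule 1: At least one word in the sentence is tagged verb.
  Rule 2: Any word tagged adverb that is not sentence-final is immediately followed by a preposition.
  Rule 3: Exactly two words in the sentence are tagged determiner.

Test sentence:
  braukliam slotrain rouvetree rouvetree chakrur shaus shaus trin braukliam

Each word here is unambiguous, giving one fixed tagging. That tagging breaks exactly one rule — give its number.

3

Fixed tagging: adverb preposition adjective adjective verb determiner determiner determiner adverb.
Applying the rules: R1 pass, R2 pass, R3 fail.
Only rule 3 fails.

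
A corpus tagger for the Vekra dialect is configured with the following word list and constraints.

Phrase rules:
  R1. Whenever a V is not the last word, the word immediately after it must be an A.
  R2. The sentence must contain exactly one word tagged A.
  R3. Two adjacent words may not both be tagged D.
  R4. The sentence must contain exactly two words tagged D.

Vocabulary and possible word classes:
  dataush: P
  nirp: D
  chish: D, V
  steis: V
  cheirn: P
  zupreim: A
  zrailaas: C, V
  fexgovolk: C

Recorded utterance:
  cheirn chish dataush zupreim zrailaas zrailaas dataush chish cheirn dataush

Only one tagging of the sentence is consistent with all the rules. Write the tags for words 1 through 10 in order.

P D P A C C P D P P

Candidates per position — 1:cheirn {P}; 2:chish {D,V}; 3:dataush {P}; 4:zupreim {A}; 5:zrailaas {C,V}; 6:zrailaas {C,V}; 7:dataush {P}; 8:chish {D,V}; 9:cheirn {P}; 10:dataush {P}.
Position 2: V is ruled out by rule 1; that leaves D.
Position 5: V is ruled out by rule 1; that leaves C.
Position 6: V is ruled out by rule 1; that leaves C.
Position 8: V is ruled out by rule 1; that leaves D.
The unique satisfying tagging is: P D P A C C P D P P.
Check: rule 1 holds; rule 2 holds; rule 3 holds; rule 4 holds.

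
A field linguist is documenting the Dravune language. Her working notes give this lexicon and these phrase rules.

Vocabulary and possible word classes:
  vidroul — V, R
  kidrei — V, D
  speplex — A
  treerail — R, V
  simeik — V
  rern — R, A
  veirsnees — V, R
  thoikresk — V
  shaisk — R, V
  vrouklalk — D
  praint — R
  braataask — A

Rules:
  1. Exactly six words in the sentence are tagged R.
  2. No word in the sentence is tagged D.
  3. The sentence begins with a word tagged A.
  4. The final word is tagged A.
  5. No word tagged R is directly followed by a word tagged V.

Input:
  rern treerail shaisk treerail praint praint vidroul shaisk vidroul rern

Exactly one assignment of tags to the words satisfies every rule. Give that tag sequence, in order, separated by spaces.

A V V R R R R R R A

Candidates per position — 1:rern {R,A}; 2:treerail {R,V}; 3:shaisk {R,V}; 4:treerail {R,V}; 5:praint {R}; 6:praint {R}; 7:vidroul {V,R}; 8:shaisk {R,V}; 9:vidroul {V,R}; 10:rern {R,A}.
Position 1: R is ruled out by rule 3; that leaves A.
Position 7: V is ruled out by rule 5; that leaves R.
Position 8: V is ruled out by rule 5; that leaves R.
Position 9: V is ruled out by rule 5; that leaves R.
Position 10: R is ruled out by rule 4; that leaves A.
The remaining ambiguous positions (2, 3, 4) are resolved jointly — only one combination satisfies every rule.
The only consistent sequence is: A V V R R R R R R A.
Checking: rule 1 ok; rule 2 ok; rule 3 ok; rule 4 ok; rule 5 ok.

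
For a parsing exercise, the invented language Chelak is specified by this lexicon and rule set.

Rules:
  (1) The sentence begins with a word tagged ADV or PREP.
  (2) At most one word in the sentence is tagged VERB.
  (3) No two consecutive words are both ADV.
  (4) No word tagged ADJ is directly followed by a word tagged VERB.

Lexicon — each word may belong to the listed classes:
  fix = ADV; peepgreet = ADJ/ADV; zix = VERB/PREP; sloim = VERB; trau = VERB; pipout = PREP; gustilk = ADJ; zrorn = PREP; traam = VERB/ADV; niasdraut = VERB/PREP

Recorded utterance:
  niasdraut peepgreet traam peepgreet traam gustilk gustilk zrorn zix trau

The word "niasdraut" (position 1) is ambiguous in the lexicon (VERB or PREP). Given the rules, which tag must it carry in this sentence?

Candidates per position — 1:niasdraut {VERB,PREP}; 2:peepgreet {ADJ,ADV}; 3:traam {VERB,ADV}; 4:peepgreet {ADJ,ADV}; 5:traam {VERB,ADV}; 6:gustilk {ADJ}; 7:gustilk {ADJ}; 8:zrorn {PREP}; 9:zix {VERB,PREP}; 10:trau {VERB}.
Position 1: VERB is ruled out by rule 1; that leaves PREP.
Position 3: VERB is ruled out by rule 2; that leaves ADV.
Position 4: ADV is ruled out by rule 3; that leaves ADJ.
Position 5: VERB is ruled out by rule 2; that leaves ADV.
Position 9: VERB is ruled out by rule 2; that leaves PREP.
Position 2: ADV is ruled out by rule 3; that leaves ADJ.
The only consistent sequence is: PREP ADJ ADV ADJ ADV ADJ ADJ PREP PREP VERB.
Checking: rule 1 holds; rule 2 holds; rule 3 holds; rule 4 holds.

PREP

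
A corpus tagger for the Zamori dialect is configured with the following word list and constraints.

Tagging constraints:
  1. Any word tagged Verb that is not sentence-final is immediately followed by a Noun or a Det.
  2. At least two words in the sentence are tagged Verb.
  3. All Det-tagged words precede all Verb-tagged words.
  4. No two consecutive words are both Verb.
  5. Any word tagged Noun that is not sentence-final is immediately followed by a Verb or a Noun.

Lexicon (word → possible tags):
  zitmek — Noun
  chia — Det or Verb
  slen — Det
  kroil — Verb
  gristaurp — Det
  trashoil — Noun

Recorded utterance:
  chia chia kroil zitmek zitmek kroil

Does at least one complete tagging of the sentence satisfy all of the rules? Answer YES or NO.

Candidates per position — 1:chia {Det,Verb}; 2:chia {Det,Verb}; 3:kroil {Verb}; 4:zitmek {Noun}; 5:zitmek {Noun}; 6:kroil {Verb}.
One satisfying assignment: Det Det Verb Noun Noun Verb.
Checking: rule 1 holds; rule 2 holds; rule 3 holds; rule 4 holds; rule 5 holds.

YES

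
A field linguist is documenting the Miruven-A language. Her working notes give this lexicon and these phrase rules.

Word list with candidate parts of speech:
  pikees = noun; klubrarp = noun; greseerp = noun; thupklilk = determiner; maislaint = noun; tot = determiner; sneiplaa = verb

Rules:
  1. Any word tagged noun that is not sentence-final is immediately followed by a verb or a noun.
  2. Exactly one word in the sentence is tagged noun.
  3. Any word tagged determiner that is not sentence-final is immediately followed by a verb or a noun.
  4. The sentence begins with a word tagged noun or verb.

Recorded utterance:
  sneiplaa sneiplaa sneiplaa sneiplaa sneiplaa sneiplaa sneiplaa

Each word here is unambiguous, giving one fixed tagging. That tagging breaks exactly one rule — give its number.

2

Fixed tagging: verb verb verb verb verb verb verb.
Rule check: R1 holds, R2 violated, R3 holds, R4 holds.
Only rule 2 fails.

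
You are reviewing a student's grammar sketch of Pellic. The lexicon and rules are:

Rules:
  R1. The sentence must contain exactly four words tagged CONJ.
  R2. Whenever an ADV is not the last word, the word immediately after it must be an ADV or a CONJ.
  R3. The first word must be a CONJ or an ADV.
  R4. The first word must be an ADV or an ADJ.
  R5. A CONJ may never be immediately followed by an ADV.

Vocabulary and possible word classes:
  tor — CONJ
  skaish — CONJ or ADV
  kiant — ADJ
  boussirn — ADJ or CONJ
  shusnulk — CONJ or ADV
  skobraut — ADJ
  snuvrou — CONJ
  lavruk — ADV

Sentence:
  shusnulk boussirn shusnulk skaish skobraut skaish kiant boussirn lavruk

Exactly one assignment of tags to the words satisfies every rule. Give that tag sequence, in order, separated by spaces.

Candidates per position — 1:shusnulk {CONJ,ADV}; 2:boussirn {ADJ,CONJ}; 3:shusnulk {CONJ,ADV}; 4:skaish {CONJ,ADV}; 5:skobraut {ADJ}; 6:skaish {CONJ,ADV}; 7:kiant {ADJ}; 8:boussirn {ADJ,CONJ}; 9:lavruk {ADV}.
Position 1: tagging it CONJ would leave rule 4 unsatisfiable, so it must be ADV.
Position 2: tagging it ADJ would leave rule 2 unsatisfiable, so it must be CONJ.
Position 3: tagging it ADV would leave rule 5 unsatisfiable, so it must be CONJ.
Position 4: tagging it ADV would leave rule 2 unsatisfiable, so it must be CONJ.
Position 6: tagging it ADV would leave rule 2 unsatisfiable, so it must be CONJ.
Position 8: tagging it CONJ would leave rule 1 unsatisfiable, so it must be ADJ.
The only consistent sequence is: ADV CONJ CONJ CONJ ADJ CONJ ADJ ADJ ADV.
Rule-by-rule: rule 1 ok; rule 2 ok; rule 3 ok; rule 4 ok; rule 5 ok.

ADV CONJ CONJ CONJ ADJ CONJ ADJ ADJ ADV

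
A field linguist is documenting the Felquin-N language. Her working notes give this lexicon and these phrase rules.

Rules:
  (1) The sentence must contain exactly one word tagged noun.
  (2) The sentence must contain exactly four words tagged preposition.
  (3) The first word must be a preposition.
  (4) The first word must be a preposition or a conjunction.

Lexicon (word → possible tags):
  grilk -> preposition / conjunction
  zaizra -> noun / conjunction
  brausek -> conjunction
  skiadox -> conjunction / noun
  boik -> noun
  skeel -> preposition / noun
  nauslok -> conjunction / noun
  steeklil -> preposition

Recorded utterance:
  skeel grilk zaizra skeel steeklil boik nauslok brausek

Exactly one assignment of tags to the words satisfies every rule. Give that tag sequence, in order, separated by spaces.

preposition preposition conjunction preposition preposition noun conjunction conjunction

Candidates per position — 1:skeel {preposition,noun}; 2:grilk {preposition,conjunction}; 3:zaizra {noun,conjunction}; 4:skeel {preposition,noun}; 5:steeklil {preposition}; 6:boik {noun}; 7:nauslok {conjunction,noun}; 8:brausek {conjunction}.
At position 1, choosing noun makes rule 1 impossible to satisfy; hence preposition.
At position 2, choosing conjunction makes rule 2 impossible to satisfy; hence preposition.
At position 3, choosing noun makes rule 1 impossible to satisfy; hence conjunction.
At position 4, choosing noun makes rule 1 impossible to satisfy; hence preposition.
At position 7, choosing noun makes rule 1 impossible to satisfy; hence conjunction.
The only consistent sequence is: preposition preposition conjunction preposition preposition noun conjunction conjunction.
Verifying each rule — rule 1 ok; rule 2 ok; rule 3 ok; rule 4 ok.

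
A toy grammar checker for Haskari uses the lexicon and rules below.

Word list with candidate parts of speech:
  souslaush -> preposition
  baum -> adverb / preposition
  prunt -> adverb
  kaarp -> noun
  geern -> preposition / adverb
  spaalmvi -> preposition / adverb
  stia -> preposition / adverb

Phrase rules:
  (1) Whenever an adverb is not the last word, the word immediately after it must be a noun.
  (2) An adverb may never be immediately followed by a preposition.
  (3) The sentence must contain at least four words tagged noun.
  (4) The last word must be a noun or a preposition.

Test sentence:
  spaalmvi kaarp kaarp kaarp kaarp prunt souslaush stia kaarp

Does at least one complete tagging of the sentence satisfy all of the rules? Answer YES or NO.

Candidates per position — 1:spaalmvi {preposition,adverb}; 2:kaarp {noun}; 3:kaarp {noun}; 4:kaarp {noun}; 5:kaarp {noun}; 6:prunt {adverb}; 7:souslaush {preposition}; 8:stia {preposition,adverb}; 9:kaarp {noun}.
Rule 1 cannot be satisfied by any choice of tags from the lexicon.
So there is no consistent tagging.

NO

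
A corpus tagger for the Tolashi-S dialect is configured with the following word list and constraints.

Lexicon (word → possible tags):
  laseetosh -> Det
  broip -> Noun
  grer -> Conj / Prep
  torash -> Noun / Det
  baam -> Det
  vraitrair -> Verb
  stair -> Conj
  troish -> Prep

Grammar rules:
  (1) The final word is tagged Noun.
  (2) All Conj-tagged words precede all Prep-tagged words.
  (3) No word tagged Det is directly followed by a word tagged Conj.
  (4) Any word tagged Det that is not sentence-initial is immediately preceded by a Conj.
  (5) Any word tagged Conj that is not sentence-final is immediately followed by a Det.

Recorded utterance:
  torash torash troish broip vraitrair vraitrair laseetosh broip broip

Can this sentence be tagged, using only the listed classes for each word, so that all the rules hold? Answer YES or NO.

Candidates per position — 1:torash {Noun,Det}; 2:torash {Noun,Det}; 3:troish {Prep}; 4:broip {Noun}; 5:vraitrair {Verb}; 6:vraitrair {Verb}; 7:laseetosh {Det}; 8:broip {Noun}; 9:broip {Noun}.
Rule 4 cannot be satisfied by any choice of tags from the lexicon.
So there is no consistent tagging.

NO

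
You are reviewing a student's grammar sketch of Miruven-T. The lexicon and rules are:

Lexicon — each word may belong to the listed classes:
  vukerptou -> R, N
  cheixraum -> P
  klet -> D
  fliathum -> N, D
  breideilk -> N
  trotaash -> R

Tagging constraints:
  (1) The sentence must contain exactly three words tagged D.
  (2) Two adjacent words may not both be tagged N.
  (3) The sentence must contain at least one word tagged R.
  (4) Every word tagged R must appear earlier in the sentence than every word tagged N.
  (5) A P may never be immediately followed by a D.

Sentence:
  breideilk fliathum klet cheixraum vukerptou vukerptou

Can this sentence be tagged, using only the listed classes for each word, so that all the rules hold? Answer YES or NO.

NO

Candidates per position — 1:breideilk {N}; 2:fliathum {N,D}; 3:klet {D}; 4:cheixraum {P}; 5:vukerptou {R,N}; 6:vukerptou {R,N}.
Rule 1 cannot be satisfied by any choice of tags from the lexicon.
So there is no consistent tagging.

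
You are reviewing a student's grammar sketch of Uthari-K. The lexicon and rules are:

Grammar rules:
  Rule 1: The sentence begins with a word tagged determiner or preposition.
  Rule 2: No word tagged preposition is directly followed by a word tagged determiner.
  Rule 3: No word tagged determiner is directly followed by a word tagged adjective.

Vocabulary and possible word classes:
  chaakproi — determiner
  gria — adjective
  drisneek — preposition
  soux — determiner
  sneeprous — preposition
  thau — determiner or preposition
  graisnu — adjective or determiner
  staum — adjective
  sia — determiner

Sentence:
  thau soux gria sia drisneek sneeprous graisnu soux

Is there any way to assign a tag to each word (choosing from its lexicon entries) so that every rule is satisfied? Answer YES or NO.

NO

Candidates per position — 1:thau {determiner,preposition}; 2:soux {determiner}; 3:gria {adjective}; 4:sia {determiner}; 5:drisneek {preposition}; 6:sneeprous {preposition}; 7:graisnu {adjective,determiner}; 8:soux {determiner}.
Rule 3 cannot be satisfied by any choice of tags from the lexicon.
So there is no consistent tagging.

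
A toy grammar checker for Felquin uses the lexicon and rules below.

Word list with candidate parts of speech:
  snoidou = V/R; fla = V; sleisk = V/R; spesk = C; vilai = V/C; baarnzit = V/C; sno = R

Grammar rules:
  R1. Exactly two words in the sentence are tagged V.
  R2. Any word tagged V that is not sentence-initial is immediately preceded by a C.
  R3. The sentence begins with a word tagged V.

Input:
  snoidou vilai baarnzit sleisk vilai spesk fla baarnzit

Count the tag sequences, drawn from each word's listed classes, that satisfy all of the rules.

1

Candidates per position — 1:snoidou {V,R}; 2:vilai {V,C}; 3:baarnzit {V,C}; 4:sleisk {V,R}; 5:vilai {V,C}; 6:spesk {C}; 7:fla {V}; 8:baarnzit {V,C}.
There are 64 candidate sequences in total.
The sequences that satisfy every rule: V C C R C C V C.
Count = 1.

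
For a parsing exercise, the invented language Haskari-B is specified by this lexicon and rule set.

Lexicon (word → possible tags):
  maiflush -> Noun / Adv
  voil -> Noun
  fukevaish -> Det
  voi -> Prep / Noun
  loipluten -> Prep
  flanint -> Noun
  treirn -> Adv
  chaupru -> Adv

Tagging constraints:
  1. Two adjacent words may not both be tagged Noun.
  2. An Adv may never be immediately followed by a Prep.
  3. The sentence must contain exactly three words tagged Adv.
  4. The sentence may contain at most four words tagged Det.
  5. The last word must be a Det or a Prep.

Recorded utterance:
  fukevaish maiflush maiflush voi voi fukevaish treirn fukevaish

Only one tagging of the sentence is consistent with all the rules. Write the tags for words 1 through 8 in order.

Candidates per position — 1:fukevaish {Det}; 2:maiflush {Noun,Adv}; 3:maiflush {Noun,Adv}; 4:voi {Prep,Noun}; 5:voi {Prep,Noun}; 6:fukevaish {Det}; 7:treirn {Adv}; 8:fukevaish {Det}.
Position 2: Noun is ruled out by rule 3; that leaves Adv.
Position 3: Noun is ruled out by rule 3; that leaves Adv.
Position 4: Prep is ruled out by rule 2; that leaves Noun.
Position 5: Noun is ruled out by rule 1; that leaves Prep.
The unique satisfying tagging is: Det Adv Adv Noun Prep Det Adv Det.
Check: rule 1 holds; rule 2 holds; rule 3 holds; rule 4 holds; rule 5 holds.

Det Adv Adv Noun Prep Det Adv Det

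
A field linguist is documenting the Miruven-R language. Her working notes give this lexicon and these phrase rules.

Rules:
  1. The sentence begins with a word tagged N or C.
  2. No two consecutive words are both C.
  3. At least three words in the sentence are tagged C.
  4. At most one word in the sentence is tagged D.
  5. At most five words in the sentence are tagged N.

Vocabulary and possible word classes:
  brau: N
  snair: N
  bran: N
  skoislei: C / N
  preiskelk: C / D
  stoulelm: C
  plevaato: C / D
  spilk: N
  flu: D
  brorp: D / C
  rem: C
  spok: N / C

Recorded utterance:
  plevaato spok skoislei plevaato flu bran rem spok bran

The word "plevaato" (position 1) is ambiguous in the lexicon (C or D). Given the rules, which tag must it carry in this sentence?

C

Candidates per position — 1:plevaato {C,D}; 2:spok {N,C}; 3:skoislei {C,N}; 4:plevaato {C,D}; 5:flu {D}; 6:bran {N}; 7:rem {C}; 8:spok {N,C}; 9:bran {N}.
If word 1 were D, no tagging could satisfy rule 1; so word 1 is C.
If word 2 were C, no tagging could satisfy rule 2; so word 2 is N.
If word 4 were D, no tagging could satisfy rule 4; so word 4 is C.
If word 8 were C, no tagging could satisfy rule 2; so word 8 is N.
If word 3 were C, no tagging could satisfy rule 2; so word 3 is N.
That leaves exactly one tagging: C N N C D N C N N.
Check: rule 1 satisfied; rule 2 satisfied; rule 3 satisfied; rule 4 satisfied; rule 5 satisfied.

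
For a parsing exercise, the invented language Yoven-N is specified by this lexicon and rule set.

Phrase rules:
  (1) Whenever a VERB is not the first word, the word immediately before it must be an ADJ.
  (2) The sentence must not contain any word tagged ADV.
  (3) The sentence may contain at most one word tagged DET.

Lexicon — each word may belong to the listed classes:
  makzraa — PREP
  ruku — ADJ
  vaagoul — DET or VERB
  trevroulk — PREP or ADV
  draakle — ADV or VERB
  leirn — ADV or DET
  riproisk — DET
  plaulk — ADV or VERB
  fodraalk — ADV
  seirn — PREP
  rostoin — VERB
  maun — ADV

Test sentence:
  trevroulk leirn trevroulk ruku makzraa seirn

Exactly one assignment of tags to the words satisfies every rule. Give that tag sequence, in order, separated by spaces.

PREP DET PREP ADJ PREP PREP

Candidates per position — 1:trevroulk {PREP,ADV}; 2:leirn {ADV,DET}; 3:trevroulk {PREP,ADV}; 4:ruku {ADJ}; 5:makzraa {PREP}; 6:seirn {PREP}.
At position 1, choosing ADV makes rule 2 impossible to satisfy; hence PREP.
At position 2, choosing ADV makes rule 2 impossible to satisfy; hence DET.
At position 3, choosing ADV makes rule 2 impossible to satisfy; hence PREP.
The unique satisfying tagging is: PREP DET PREP ADJ PREP PREP.
Rule-by-rule: rule 1 ok; rule 2 ok; rule 3 ok.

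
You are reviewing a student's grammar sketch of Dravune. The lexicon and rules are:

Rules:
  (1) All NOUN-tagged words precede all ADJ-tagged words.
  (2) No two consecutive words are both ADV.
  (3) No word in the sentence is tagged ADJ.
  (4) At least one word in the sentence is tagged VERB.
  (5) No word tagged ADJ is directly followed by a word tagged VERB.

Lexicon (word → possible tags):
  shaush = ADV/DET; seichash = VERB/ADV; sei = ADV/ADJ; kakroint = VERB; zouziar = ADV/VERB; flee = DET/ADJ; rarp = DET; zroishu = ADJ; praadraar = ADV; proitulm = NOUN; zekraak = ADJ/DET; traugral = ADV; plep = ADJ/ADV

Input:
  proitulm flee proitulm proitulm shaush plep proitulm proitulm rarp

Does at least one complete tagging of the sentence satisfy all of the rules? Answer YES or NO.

NO

Candidates per position — 1:proitulm {NOUN}; 2:flee {DET,ADJ}; 3:proitulm {NOUN}; 4:proitulm {NOUN}; 5:shaush {ADV,DET}; 6:plep {ADJ,ADV}; 7:proitulm {NOUN}; 8:proitulm {NOUN}; 9:rarp {DET}.
Rule 4 cannot be satisfied by any choice of tags from the lexicon.
So there is no consistent tagging.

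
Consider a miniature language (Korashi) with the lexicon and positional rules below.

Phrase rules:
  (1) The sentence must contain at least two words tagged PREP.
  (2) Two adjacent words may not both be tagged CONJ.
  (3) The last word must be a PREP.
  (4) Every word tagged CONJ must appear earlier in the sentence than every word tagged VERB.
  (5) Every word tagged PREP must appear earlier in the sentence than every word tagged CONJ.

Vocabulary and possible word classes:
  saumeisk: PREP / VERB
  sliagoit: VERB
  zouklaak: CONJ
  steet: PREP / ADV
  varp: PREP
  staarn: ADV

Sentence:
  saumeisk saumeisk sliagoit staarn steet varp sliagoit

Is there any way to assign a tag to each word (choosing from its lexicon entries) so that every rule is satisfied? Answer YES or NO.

NO

Candidates per position — 1:saumeisk {PREP,VERB}; 2:saumeisk {PREP,VERB}; 3:sliagoit {VERB}; 4:staarn {ADV}; 5:steet {PREP,ADV}; 6:varp {PREP}; 7:sliagoit {VERB}.
Rule 3 cannot be satisfied by any choice of tags from the lexicon.
So there is no consistent tagging.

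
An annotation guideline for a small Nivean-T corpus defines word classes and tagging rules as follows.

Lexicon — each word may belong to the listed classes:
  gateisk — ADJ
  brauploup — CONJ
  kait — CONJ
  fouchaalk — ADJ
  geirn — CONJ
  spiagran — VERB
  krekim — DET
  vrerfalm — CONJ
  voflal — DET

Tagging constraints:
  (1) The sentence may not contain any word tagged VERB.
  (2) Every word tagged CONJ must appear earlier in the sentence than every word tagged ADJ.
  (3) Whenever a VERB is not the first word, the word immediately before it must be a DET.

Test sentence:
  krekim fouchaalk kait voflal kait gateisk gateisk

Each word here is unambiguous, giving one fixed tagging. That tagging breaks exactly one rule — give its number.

Fixed tagging: DET ADJ CONJ DET CONJ ADJ ADJ.
Applying the rules: R1 holds, R2 violated, R3 holds.
Only rule 2 fails.

2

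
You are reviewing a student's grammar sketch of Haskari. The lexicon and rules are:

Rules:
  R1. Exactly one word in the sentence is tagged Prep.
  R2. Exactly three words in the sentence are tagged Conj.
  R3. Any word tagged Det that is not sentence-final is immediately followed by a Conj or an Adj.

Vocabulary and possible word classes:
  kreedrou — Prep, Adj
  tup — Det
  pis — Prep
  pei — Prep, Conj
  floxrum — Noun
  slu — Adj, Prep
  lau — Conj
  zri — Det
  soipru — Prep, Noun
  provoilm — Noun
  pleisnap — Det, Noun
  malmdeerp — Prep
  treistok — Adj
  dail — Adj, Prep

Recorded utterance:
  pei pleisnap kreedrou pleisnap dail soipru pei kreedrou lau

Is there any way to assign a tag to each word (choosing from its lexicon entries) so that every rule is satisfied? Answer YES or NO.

Candidates per position — 1:pei {Prep,Conj}; 2:pleisnap {Det,Noun}; 3:kreedrou {Prep,Adj}; 4:pleisnap {Det,Noun}; 5:dail {Adj,Prep}; 6:soipru {Prep,Noun}; 7:pei {Prep,Conj}; 8:kreedrou {Prep,Adj}; 9:lau {Conj}.
One satisfying assignment: Conj Noun Adj Det Adj Noun Conj Prep Conj.
Check: rule 1 satisfied; rule 2 satisfied; rule 3 satisfied.

YES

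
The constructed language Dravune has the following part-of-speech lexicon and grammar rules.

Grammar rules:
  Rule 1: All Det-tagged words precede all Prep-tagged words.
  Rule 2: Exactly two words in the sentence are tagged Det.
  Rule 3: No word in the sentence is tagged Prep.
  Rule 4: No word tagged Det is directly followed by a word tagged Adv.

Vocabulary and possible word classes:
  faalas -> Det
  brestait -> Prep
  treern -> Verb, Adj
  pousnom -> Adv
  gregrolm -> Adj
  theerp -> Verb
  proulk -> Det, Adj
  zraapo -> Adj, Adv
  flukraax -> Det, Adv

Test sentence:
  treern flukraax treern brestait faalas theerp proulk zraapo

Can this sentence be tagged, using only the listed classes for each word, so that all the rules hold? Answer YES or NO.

NO

Candidates per position — 1:treern {Verb,Adj}; 2:flukraax {Det,Adv}; 3:treern {Verb,Adj}; 4:brestait {Prep}; 5:faalas {Det}; 6:theerp {Verb}; 7:proulk {Det,Adj}; 8:zraapo {Adj,Adv}.
Rule 1 cannot be satisfied by any choice of tags from the lexicon.
So there is no consistent tagging.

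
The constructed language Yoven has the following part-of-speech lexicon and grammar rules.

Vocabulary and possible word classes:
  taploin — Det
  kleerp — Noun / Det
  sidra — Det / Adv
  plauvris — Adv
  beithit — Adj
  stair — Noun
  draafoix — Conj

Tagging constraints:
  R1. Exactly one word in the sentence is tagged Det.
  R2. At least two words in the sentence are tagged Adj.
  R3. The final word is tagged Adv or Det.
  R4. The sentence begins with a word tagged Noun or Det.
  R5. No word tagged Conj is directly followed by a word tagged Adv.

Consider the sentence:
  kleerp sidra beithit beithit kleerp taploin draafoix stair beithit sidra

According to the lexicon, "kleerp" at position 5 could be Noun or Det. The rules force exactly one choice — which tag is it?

Candidates per position — 1:kleerp {Noun,Det}; 2:sidra {Det,Adv}; 3:beithit {Adj}; 4:beithit {Adj}; 5:kleerp {Noun,Det}; 6:taploin {Det}; 7:draafoix {Conj}; 8:stair {Noun}; 9:beithit {Adj}; 10:sidra {Det,Adv}.
Word 1 cannot be Det — rule 1 would then fail for every completion. It is Noun.
Word 2 cannot be Det — rule 1 would then fail for every completion. It is Adv.
Word 5 cannot be Det — rule 1 would then fail for every completion. It is Noun.
Word 10 cannot be Det — rule 1 would then fail for every completion. It is Adv.
So the tagging must be: Noun Adv Adj Adj Noun Det Conj Noun Adj Adv.
Checking: rule 1 satisfied; rule 2 satisfied; rule 3 satisfied; rule 4 satisfied; rule 5 satisfied.

Noun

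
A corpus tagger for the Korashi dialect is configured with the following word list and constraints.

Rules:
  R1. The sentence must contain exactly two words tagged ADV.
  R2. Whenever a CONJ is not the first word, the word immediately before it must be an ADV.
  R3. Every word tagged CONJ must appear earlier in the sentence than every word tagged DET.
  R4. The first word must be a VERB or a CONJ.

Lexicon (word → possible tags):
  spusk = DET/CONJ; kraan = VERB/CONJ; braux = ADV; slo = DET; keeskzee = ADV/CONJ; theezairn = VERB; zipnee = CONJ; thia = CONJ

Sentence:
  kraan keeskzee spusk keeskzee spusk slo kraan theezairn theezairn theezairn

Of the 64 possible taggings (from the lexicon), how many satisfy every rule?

Candidates per position — 1:kraan {VERB,CONJ}; 2:keeskzee {ADV,CONJ}; 3:spusk {DET,CONJ}; 4:keeskzee {ADV,CONJ}; 5:spusk {DET,CONJ}; 6:slo {DET}; 7:kraan {VERB,CONJ}; 8:theezairn {VERB}; 9:theezairn {VERB}; 10:theezairn {VERB}.
There are 64 candidate sequences in total.
Checking each against the rules leaves 6 sequences.
Count = 6.

6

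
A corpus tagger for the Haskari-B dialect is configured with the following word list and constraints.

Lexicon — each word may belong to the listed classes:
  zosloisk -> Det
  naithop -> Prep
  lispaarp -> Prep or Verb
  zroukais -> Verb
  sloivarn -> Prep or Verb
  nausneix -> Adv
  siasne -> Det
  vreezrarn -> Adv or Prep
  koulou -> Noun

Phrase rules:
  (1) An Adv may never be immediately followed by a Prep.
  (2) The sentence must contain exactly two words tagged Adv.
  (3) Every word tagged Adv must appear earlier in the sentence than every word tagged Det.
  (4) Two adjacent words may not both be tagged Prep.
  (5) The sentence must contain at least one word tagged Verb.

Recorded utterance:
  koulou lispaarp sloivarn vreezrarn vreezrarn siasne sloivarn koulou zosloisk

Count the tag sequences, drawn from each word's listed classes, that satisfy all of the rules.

Candidates per position — 1:koulou {Noun}; 2:lispaarp {Prep,Verb}; 3:sloivarn {Prep,Verb}; 4:vreezrarn {Adv,Prep}; 5:vreezrarn {Adv,Prep}; 6:siasne {Det}; 7:sloivarn {Prep,Verb}; 8:koulou {Noun}; 9:zosloisk {Det}.
There are 32 candidate sequences in total.
Checking each against the rules leaves 6 sequences.
Count = 6.

6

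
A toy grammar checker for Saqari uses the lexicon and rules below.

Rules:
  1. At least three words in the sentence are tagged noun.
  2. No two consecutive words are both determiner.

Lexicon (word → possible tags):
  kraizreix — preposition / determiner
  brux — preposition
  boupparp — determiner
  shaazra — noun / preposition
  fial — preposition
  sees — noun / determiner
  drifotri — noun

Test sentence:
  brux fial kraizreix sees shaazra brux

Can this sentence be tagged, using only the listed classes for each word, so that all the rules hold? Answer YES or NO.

Candidates per position — 1:brux {preposition}; 2:fial {preposition}; 3:kraizreix {preposition,determiner}; 4:sees {noun,determiner}; 5:shaazra {noun,preposition}; 6:brux {preposition}.
Rule 1 cannot be satisfied by any choice of tags from the lexicon.
So there is no consistent tagging.

NO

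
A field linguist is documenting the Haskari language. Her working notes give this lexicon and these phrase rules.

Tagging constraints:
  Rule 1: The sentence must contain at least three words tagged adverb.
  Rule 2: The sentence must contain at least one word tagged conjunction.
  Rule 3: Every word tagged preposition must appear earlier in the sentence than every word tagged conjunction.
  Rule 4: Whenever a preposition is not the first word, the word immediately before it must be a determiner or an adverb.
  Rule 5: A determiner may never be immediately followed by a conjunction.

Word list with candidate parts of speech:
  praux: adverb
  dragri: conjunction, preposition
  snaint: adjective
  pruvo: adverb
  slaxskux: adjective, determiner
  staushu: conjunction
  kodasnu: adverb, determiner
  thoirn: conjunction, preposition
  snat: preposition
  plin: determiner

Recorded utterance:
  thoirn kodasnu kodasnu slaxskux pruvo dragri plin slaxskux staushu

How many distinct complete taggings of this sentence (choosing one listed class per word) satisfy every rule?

Candidates per position — 1:thoirn {conjunction,preposition}; 2:kodasnu {adverb,determiner}; 3:kodasnu {adverb,determiner}; 4:slaxskux {adjective,determiner}; 5:pruvo {adverb}; 6:dragri {conjunction,preposition}; 7:plin {determiner}; 8:slaxskux {adjective,determiner}; 9:staushu {conjunction}.
There are 64 candidate sequences in total.
Checking each against the rules leaves 6 sequences.
Count = 6.

6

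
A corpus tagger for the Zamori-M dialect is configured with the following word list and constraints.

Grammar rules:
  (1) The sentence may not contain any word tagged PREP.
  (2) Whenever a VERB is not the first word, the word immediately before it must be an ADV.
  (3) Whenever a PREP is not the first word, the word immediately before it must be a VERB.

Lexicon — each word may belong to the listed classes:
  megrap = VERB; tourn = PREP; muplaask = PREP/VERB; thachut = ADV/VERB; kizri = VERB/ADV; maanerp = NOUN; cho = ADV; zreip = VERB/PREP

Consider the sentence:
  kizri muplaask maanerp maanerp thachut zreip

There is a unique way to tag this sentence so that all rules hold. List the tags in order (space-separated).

ADV VERB NOUN NOUN ADV VERB

Candidates per position — 1:kizri {VERB,ADV}; 2:muplaask {PREP,VERB}; 3:maanerp {NOUN}; 4:maanerp {NOUN}; 5:thachut {ADV,VERB}; 6:zreip {VERB,PREP}.
Position 2: PREP is ruled out by rule 1; that leaves VERB.
Position 5: VERB is ruled out by rule 2; that leaves ADV.
Position 6: PREP is ruled out by rule 1; that leaves VERB.
Position 1: VERB is ruled out by rule 2; that leaves ADV.
The only consistent sequence is: ADV VERB NOUN NOUN ADV VERB.
Check: rule 1 holds; rule 2 holds; rule 3 holds.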